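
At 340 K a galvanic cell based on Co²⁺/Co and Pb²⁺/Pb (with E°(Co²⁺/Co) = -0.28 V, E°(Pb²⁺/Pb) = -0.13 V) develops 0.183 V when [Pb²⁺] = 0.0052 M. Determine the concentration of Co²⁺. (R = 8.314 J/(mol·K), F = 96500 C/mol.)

5.5 × 10^-4 M

From the Nernst equation, ln Q = nF(E° − E)/RT = 2×96500×(0.15 − 0.183)/(8.314×340) = -2.253, so Q = 0.105.
With Q = [Co²⁺]/[Pb²⁺] and the known concentrations, [Co²⁺] in the numerator gives [Co²⁺] = 5.5 × 10^-4 M.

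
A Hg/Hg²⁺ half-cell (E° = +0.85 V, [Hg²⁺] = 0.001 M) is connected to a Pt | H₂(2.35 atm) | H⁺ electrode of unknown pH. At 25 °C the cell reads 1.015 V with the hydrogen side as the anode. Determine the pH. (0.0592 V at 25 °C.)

E°_cell = 0.85 V and n = 2.
log Q = n(E° − E)/0.0592 = 2×(0.85 − 1.015)/0.0592 = -5.574.
With Q = [H⁺]^2 / ([Hg²⁺]·P(H₂)), solving for [H⁺] gives log[H⁺] = -4.102, so pH = 4.10.

pH = 4.10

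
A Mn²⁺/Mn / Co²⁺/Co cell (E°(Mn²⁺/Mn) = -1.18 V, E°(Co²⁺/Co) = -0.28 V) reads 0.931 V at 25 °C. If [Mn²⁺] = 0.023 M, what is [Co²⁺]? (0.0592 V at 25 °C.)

From the Nernst equation, log Q = n(E° − E)/0.0592 = 2(0.90 − 0.931)/0.0592 = -1.047, so Q = 0.0897.
With Q = [Mn²⁺]/[Co²⁺] and the known concentrations, [Co²⁺] in the denominator gives [Co²⁺] = 0.26 M.

0.26 M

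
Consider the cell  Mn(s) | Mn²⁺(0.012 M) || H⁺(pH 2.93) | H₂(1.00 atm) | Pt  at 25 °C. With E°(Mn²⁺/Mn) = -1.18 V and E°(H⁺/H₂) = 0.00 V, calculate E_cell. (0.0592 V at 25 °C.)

The hydrogen couple is the cathode, so E°_cell = 1.18 V; n = 2.
[H⁺] = 10^(−2.93) = 0.0012 M, and Q = [Mn²⁺]·P(H₂) / [H⁺]^2 = 8690.
E = E° − (0.0592/2) log Q = 1.18 − (0.0592/2)(3.939) = 1.063 V.

1.06 V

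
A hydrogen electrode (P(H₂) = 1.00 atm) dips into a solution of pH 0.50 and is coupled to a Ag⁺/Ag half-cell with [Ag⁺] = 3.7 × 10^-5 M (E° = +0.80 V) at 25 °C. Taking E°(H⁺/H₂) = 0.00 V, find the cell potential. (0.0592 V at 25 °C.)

0.57 V

The Ag⁺/Ag couple is the cathode, so E°_cell = 0.80 V; n = 2.
[H⁺] = 10^(−0.50) = 0.32 M, and Q = [H⁺]^2 / ([Ag⁺]^2·P(H₂)) = 7.3 × 10^7.
E = E° − (0.0592/2) log Q = 0.80 − (0.0592/2)(7.864) = 0.567 V.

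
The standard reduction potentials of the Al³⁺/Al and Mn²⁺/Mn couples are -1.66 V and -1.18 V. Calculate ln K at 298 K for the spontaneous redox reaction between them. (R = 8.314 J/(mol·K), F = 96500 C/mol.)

E°_cell = -1.18 − (-1.66) = 0.48 V, with n = 6 electrons transferred.
At equilibrium E = 0, so the Nernst equation gives ln K = nFE°/RT = (6)(96500)(0.48)/((8.314)(298)) = 112.17.

ln K = 112.2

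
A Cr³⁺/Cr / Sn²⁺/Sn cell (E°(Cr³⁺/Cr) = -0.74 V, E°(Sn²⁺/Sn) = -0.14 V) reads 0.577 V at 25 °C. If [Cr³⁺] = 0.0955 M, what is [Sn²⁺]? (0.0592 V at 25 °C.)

From the Nernst equation, log Q = n(E° − E)/0.0592 = 6(0.60 − 0.577)/0.0592 = 2.331, so Q = 214.
With Q = [Cr³⁺]^2/[Sn²⁺]^3 and the known concentrations, [Sn²⁺]^3 in the denominator gives [Sn²⁺] = 0.035 M.

0.035 M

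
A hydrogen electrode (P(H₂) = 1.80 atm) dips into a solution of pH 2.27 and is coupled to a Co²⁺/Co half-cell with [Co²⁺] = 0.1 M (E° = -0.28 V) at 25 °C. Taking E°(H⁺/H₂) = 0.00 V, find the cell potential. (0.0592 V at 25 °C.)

The hydrogen couple is the cathode, so E°_cell = 0.28 V; n = 2.
[H⁺] = 10^(−2.27) = 0.0054 M, and Q = [Co²⁺]·P(H₂) / [H⁺]^2 = 6240.
E = E° − (0.0592/2) log Q = 0.28 − (0.0592/2)(3.795) = 0.168 V.

0.17 V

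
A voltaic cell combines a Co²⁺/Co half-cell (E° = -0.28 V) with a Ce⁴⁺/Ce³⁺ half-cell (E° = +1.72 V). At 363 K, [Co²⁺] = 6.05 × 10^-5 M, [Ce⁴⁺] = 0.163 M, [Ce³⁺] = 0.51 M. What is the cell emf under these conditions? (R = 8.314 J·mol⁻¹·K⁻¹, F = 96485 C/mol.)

The Ce⁴⁺/Ce³⁺ couple has the higher reduction potential and acts as the cathode, so E°_cell = +1.72 − (-0.28) = 2.00 V.
Balancing electrons gives n = 2; the reaction quotient is Q = [Co²⁺]·[Ce³⁺]^2/[Ce⁴⁺]^2 = 5.92 × 10^-4.
E = E° − (RT/nF) ln Q = 2.00 − (8.314×363)/(2×96485) × (-7.432) = 2.000 + 0.116 = 2.116 V.

2.12 V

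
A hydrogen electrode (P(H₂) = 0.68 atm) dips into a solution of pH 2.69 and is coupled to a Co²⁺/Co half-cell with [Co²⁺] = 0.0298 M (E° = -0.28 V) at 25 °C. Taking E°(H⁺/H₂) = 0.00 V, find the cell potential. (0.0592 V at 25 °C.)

0.17 V

The hydrogen couple is the cathode, so E°_cell = 0.28 V; n = 2.
[H⁺] = 10^(−2.69) = 0.0020 M, and Q = [Co²⁺]·P(H₂) / [H⁺]^2 = 4860.
E = E° − (0.0592/2) log Q = 0.28 − (0.0592/2)(3.687) = 0.171 V.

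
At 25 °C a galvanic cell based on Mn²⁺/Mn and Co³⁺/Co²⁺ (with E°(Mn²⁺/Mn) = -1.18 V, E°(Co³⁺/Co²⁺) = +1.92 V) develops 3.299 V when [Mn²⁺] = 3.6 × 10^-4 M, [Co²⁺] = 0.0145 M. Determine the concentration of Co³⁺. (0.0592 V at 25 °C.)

From the Nernst equation, log Q = n(E° − E)/0.0592 = 2(3.10 − 3.299)/0.0592 = -6.723, so Q = 1.89 × 10^-7.
With Q = [Mn²⁺]·[Co²⁺]^2/[Co³⁺]^2 and the known concentrations, [Co³⁺]^2 in the denominator gives [Co³⁺] = 0.63 M.

0.63 M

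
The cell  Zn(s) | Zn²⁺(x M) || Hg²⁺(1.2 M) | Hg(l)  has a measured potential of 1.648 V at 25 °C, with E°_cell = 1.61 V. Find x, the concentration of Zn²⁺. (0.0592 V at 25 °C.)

0.062 M

From the Nernst equation, log Q = n(E° − E)/0.0592 = 2(1.61 − 1.648)/0.0592 = -1.284, so Q = 0.0520.
With Q = [Zn²⁺]/[Hg²⁺] and the known concentrations, [Zn²⁺] in the numerator gives [Zn²⁺] = 0.062 M.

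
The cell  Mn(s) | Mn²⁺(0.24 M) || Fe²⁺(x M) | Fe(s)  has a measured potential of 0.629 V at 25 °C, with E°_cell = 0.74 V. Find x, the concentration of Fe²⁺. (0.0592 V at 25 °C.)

4.3 × 10^-5 M

From the Nernst equation, log Q = n(E° − E)/0.0592 = 2(0.74 − 0.629)/0.0592 = 3.750, so Q = 5620.
With Q = [Mn²⁺]/[Fe²⁺] and the known concentrations, [Fe²⁺] in the denominator gives [Fe²⁺] = 4.3 × 10^-5 M.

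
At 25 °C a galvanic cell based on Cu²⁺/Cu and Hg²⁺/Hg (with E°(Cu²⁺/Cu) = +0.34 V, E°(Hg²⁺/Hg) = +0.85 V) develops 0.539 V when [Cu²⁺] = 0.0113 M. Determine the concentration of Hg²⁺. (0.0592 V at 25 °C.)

From the Nernst equation, log Q = n(E° − E)/0.0592 = 2(0.51 − 0.539)/0.0592 = -0.980, so Q = 0.105.
With Q = [Cu²⁺]/[Hg²⁺] and the known concentrations, [Hg²⁺] in the denominator gives [Hg²⁺] = 0.11 M.

0.11 M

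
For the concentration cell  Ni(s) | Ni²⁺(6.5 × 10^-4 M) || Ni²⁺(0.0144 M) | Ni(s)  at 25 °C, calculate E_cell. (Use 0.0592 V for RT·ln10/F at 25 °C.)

0.040 V

Both half-cells are Ni²⁺/Ni, so E°_cell = 0. The concentrated side is the cathode; the cell reaction moves Ni²⁺ from high to low concentration with n = 2.
Q = [Ni²⁺]_dilute/[Ni²⁺]_conc = 6.5 × 10^-4/0.0144 = 0.0451.
E = 0 − (0.0592/2) log Q = −(0.0592/2)(-1.345) = 0.0398 V.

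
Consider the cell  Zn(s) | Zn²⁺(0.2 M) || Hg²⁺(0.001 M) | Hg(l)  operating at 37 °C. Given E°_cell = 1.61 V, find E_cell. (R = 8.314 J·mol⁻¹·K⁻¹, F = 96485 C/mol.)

Balancing electrons gives n = 2; the reaction quotient is Q = [Zn²⁺]/[Hg²⁺] = 200.
E = E° − (RT/nF) ln Q = 1.61 − (8.314×310)/(2×96485) × (5.298) = 1.610 − 0.071 = 1.539 V.

1.54 V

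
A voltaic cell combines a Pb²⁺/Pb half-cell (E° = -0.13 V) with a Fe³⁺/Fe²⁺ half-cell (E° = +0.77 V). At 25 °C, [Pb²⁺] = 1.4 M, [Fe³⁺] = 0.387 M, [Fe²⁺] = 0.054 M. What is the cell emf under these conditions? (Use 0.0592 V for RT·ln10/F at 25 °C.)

The Fe³⁺/Fe²⁺ couple has the higher reduction potential and acts as the cathode, so E°_cell = +0.77 − (-0.13) = 0.90 V.
Balancing electrons gives n = 2; the reaction quotient is Q = [Pb²⁺]·[Fe²⁺]^2/[Fe³⁺]^2 = 0.0273.
At 25 °C, E = E° − (0.0592/n) log Q = 0.90 − (0.0592/2)(-1.565) = 0.900 + 0.046 = 0.946 V.

0.946 V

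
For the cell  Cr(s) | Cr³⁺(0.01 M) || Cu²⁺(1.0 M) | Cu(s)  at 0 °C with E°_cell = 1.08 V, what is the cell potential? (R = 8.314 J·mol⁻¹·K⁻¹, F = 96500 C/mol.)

Balancing electrons gives n = 6; the reaction quotient is Q = [Cr³⁺]^2/[Cu²⁺]^3 = 1 × 10^-4.
E = E° − (RT/nF) ln Q = 1.08 − (8.314×273)/(6×96500) × (-9.210) = 1.080 + 0.036 = 1.116 V.

1.12 V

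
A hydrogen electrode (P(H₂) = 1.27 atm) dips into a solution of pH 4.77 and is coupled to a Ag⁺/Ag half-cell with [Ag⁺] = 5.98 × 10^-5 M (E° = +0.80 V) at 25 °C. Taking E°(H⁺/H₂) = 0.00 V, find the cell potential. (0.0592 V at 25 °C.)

0.84 V

The Ag⁺/Ag couple is the cathode, so E°_cell = 0.80 V; n = 2.
[H⁺] = 10^(−4.77) = 1.7 × 10^-5 M, and Q = [H⁺]^2 / ([Ag⁺]^2·P(H₂)) = 0.0635.
E = E° − (0.0592/2) log Q = 0.80 − (0.0592/2)(-1.197) = 0.835 V.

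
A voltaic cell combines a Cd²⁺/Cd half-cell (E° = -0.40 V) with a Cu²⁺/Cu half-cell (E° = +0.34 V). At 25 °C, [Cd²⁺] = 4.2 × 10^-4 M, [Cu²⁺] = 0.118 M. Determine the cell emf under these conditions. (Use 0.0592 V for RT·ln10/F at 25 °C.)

0.812 V

The Cu²⁺/Cu couple has the higher reduction potential and acts as the cathode, so E°_cell = +0.34 − (-0.40) = 0.74 V.
Balancing electrons gives n = 2; the reaction quotient is Q = [Cd²⁺]/[Cu²⁺] = 0.00356.
At 25 °C, E = E° − (0.0592/n) log Q = 0.74 − (0.0592/2)(-2.449) = 0.740 + 0.072 = 0.812 V.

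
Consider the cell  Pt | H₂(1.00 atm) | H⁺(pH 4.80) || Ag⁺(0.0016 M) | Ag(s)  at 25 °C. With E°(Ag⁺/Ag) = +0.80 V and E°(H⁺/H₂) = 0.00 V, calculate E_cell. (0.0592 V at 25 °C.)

0.92 V

The Ag⁺/Ag couple is the cathode, so E°_cell = 0.80 V; n = 2.
[H⁺] = 10^(−4.80) = 1.6 × 10^-5 M, and Q = [H⁺]^2 / ([Ag⁺]^2·P(H₂)) = 9.81 × 10^-5.
E = E° − (0.0592/2) log Q = 0.80 − (0.0592/2)(-4.008) = 0.919 V.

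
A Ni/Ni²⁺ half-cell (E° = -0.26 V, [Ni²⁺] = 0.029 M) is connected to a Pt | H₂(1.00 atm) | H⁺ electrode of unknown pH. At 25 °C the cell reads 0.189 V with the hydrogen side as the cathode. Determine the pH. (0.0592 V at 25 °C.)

pH = 1.97

E°_cell = 0.26 V and n = 2.
log Q = n(E° − E)/0.0592 = 2×(0.26 − 0.189)/0.0592 = 2.399.
With Q = [Ni²⁺]·P(H₂) / [H⁺]^2, solving for [H⁺] gives log[H⁺] = -1.968, so pH = 1.97.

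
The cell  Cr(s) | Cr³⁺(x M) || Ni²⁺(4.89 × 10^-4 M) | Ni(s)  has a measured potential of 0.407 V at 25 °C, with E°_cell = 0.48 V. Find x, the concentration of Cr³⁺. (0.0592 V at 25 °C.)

From the Nernst equation, log Q = n(E° − E)/0.0592 = 6(0.48 − 0.407)/0.0592 = 7.399, so Q = 2.5 × 10^7.
With Q = [Cr³⁺]^2/[Ni²⁺]^3 and the known concentrations, [Cr³⁺]^2 in the numerator gives [Cr³⁺] = 0.054 M.

0.054 M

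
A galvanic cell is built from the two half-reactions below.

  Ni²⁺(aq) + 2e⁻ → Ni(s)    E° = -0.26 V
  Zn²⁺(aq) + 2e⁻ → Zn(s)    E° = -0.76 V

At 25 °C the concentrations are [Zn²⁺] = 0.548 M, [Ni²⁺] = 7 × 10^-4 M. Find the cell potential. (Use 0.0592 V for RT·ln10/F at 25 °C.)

The Ni²⁺/Ni couple has the higher reduction potential and acts as the cathode, so E°_cell = -0.26 − (-0.76) = 0.50 V.
Balancing electrons gives n = 2; the reaction quotient is Q = [Zn²⁺]/[Ni²⁺] = 783.
At 25 °C, E = E° − (0.0592/n) log Q = 0.50 − (0.0592/2)(2.894) = 0.500 − 0.086 = 0.414 V.

0.414 V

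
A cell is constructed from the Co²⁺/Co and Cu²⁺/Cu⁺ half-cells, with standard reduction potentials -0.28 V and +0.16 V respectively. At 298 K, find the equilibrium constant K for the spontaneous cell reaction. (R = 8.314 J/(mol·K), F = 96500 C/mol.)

7.7 × 10^14

E°_cell = +0.16 − (-0.28) = 0.44 V, with n = 2 electrons transferred.
At equilibrium E = 0, so the Nernst equation gives ln K = nFE°/RT = (2)(96500)(0.44)/((8.314)(298)) = 34.28.
K = e^34.28 = 7.7 × 10^14.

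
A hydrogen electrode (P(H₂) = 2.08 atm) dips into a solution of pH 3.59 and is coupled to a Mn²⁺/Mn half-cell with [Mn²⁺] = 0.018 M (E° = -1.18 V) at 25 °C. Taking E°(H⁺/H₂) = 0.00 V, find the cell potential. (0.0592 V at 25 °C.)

The hydrogen couple is the cathode, so E°_cell = 1.18 V; n = 2.
[H⁺] = 10^(−3.59) = 2.6 × 10^-4 M, and Q = [Mn²⁺]·P(H₂) / [H⁺]^2 = 5.67 × 10^5.
E = E° − (0.0592/2) log Q = 1.18 − (0.0592/2)(5.753) = 1.010 V.

1.01 V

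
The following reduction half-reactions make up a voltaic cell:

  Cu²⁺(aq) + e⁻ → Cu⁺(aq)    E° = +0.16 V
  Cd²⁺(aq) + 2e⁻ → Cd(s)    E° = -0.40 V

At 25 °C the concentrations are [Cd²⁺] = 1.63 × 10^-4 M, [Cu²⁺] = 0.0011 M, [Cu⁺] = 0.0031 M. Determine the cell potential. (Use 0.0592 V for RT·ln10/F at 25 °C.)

0.645 V

The Cu²⁺/Cu⁺ couple has the higher reduction potential and acts as the cathode, so E°_cell = +0.16 − (-0.40) = 0.56 V.
Balancing electrons gives n = 2; the reaction quotient is Q = [Cd²⁺]·[Cu⁺]^2/[Cu²⁺]^2 = 0.00129.
At 25 °C, E = E° − (0.0592/n) log Q = 0.56 − (0.0592/2)(-2.888) = 0.560 + 0.085 = 0.645 V.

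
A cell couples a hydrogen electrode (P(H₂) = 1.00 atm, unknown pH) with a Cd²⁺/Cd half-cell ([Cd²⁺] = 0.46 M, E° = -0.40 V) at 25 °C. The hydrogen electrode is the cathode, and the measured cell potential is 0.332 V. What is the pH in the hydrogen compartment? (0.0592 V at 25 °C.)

E°_cell = 0.40 V and n = 2.
log Q = n(E° − E)/0.0592 = 2×(0.40 − 0.332)/0.0592 = 2.297.
With Q = [Cd²⁺]·P(H₂) / [H⁺]^2, solving for [H⁺] gives log[H⁺] = -1.317, so pH = 1.32.

pH = 1.32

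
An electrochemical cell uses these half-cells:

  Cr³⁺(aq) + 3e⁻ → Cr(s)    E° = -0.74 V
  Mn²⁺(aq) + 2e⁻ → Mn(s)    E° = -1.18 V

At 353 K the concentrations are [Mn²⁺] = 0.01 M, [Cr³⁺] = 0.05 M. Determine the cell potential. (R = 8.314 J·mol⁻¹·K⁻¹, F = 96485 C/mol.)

The Cr³⁺/Cr couple has the higher reduction potential and acts as the cathode, so E°_cell = -0.74 − (-1.18) = 0.44 V.
Balancing electrons gives n = 6; the reaction quotient is Q = [Mn²⁺]^3/[Cr³⁺]^2 = 4 × 10^-4.
E = E° − (RT/nF) ln Q = 0.44 − (8.314×353)/(6×96485) × (-7.824) = 0.440 + 0.040 = 0.480 V.

0.480 V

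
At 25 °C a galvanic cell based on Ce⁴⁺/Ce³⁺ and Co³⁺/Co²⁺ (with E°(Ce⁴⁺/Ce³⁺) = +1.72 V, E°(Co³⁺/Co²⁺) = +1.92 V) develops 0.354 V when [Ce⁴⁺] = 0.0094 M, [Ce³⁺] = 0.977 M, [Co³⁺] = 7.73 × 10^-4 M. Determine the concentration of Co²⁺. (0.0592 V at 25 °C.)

From the Nernst equation, log Q = n(E° − E)/0.0592 = 1(0.20 − 0.354)/0.0592 = -2.601, so Q = 0.00250.
With Q = [Ce⁴⁺]·[Co²⁺]/([Ce³⁺]·[Co³⁺]) and the known concentrations, [Co²⁺] in the numerator gives [Co²⁺] = 2 × 10^-4 M.

2 × 10^-4 M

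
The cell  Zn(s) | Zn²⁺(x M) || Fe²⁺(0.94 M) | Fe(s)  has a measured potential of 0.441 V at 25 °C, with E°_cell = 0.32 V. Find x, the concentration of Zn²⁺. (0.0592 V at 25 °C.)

7.7 × 10^-5 M

From the Nernst equation, log Q = n(E° − E)/0.0592 = 2(0.32 − 0.441)/0.0592 = -4.088, so Q = 8.17 × 10^-5.
With Q = [Zn²⁺]/[Fe²⁺] and the known concentrations, [Zn²⁺] in the numerator gives [Zn²⁺] = 7.7 × 10^-5 M.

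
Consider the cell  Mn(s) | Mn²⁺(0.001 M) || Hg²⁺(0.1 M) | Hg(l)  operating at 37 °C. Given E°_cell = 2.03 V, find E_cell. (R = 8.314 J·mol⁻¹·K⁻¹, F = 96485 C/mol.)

Balancing electrons gives n = 2; the reaction quotient is Q = [Mn²⁺]/[Hg²⁺] = 0.0100.
E = E° − (RT/nF) ln Q = 2.03 − (8.314×310)/(2×96485) × (-4.605) = 2.030 + 0.062 = 2.092 V.

2.09 V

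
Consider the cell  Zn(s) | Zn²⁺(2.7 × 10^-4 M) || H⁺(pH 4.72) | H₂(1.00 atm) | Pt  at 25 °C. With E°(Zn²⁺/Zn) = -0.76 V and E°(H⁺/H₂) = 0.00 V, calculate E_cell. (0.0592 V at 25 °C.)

The hydrogen couple is the cathode, so E°_cell = 0.76 V; n = 2.
[H⁺] = 10^(−4.72) = 1.9 × 10^-5 M, and Q = [Zn²⁺]·P(H₂) / [H⁺]^2 = 7.44 × 10^5.
E = E° − (0.0592/2) log Q = 0.76 − (0.0592/2)(5.871) = 0.586 V.

0.59 V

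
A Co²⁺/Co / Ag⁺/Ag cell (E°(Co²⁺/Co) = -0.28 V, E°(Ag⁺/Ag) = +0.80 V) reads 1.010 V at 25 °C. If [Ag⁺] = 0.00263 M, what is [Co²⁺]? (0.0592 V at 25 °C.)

0.0016 M

From the Nernst equation, log Q = n(E° − E)/0.0592 = 2(1.08 − 1.010)/0.0592 = 2.365, so Q = 232.
With Q = [Co²⁺]/[Ag⁺]^2 and the known concentrations, [Co²⁺] in the numerator gives [Co²⁺] = 0.0016 M.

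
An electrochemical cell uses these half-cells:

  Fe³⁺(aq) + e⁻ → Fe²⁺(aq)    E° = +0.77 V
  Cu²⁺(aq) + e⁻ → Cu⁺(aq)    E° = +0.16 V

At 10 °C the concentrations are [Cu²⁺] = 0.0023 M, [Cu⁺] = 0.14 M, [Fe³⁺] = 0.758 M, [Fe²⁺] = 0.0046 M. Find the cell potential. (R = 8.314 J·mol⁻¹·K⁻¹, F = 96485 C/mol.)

The Fe³⁺/Fe²⁺ couple has the higher reduction potential and acts as the cathode, so E°_cell = +0.77 − (+0.16) = 0.61 V.
Balancing electrons gives n = 1; the reaction quotient is Q = [Cu²⁺]·[Fe²⁺]/([Cu⁺]·[Fe³⁺]) = 9.97 × 10^-5.
E = E° − (RT/nF) ln Q = 0.61 − (8.314×283)/(1×96485) × (-9.213) = 0.610 + 0.225 = 0.835 V.

0.835 V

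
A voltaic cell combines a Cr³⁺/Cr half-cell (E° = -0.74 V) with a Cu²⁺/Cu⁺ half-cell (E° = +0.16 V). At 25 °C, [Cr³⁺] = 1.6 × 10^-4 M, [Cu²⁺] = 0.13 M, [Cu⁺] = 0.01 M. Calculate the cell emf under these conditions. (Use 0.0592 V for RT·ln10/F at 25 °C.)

The Cu²⁺/Cu⁺ couple has the higher reduction potential and acts as the cathode, so E°_cell = +0.16 − (-0.74) = 0.90 V.
Balancing electrons gives n = 3; the reaction quotient is Q = [Cr³⁺]·[Cu⁺]^3/[Cu²⁺]^3 = 7.28 × 10^-8.
At 25 °C, E = E° − (0.0592/n) log Q = 0.90 − (0.0592/3)(-7.138) = 0.900 + 0.141 = 1.041 V.

1.04 V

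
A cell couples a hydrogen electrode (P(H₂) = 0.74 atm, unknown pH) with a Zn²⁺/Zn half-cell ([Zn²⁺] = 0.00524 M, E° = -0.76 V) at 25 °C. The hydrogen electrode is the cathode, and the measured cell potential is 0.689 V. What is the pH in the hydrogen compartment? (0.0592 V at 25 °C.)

E°_cell = 0.76 V and n = 2.
log Q = n(E° − E)/0.0592 = 2×(0.76 − 0.689)/0.0592 = 2.399.
With Q = [Zn²⁺]·P(H₂) / [H⁺]^2, solving for [H⁺] gives log[H⁺] = -2.405, so pH = 2.41.

pH = 2.41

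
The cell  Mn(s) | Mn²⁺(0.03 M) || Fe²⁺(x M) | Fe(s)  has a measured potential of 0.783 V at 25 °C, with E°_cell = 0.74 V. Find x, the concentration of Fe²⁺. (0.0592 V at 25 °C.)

0.85 M

From the Nernst equation, log Q = n(E° − E)/0.0592 = 2(0.74 − 0.783)/0.0592 = -1.453, so Q = 0.0353.
With Q = [Mn²⁺]/[Fe²⁺] and the known concentrations, [Fe²⁺] in the denominator gives [Fe²⁺] = 0.85 M.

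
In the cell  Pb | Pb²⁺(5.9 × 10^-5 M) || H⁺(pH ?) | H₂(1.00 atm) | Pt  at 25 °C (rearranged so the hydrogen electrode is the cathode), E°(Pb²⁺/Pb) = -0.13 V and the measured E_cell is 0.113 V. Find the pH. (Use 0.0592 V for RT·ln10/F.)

pH = 2.40

E°_cell = 0.13 V and n = 2.
log Q = n(E° − E)/0.0592 = 2×(0.13 − 0.113)/0.0592 = 0.574.
With Q = [Pb²⁺]·P(H₂) / [H⁺]^2, solving for [H⁺] gives log[H⁺] = -2.402, so pH = 2.40.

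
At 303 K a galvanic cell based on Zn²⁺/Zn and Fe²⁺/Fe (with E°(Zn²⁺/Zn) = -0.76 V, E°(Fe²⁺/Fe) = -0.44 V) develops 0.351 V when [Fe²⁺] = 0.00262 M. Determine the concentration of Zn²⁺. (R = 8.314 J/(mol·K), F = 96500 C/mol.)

From the Nernst equation, ln Q = nF(E° − E)/RT = 2×96500×(0.32 − 0.351)/(8.314×303) = -2.375, so Q = 0.0930.
With Q = [Zn²⁺]/[Fe²⁺] and the known concentrations, [Zn²⁺] in the numerator gives [Zn²⁺] = 2.4 × 10^-4 M.

2.4 × 10^-4 M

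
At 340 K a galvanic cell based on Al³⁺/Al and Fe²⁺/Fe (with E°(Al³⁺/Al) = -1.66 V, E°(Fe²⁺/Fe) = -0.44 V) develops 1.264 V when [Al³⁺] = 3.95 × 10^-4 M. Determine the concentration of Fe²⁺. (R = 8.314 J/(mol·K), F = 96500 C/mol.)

From the Nernst equation, ln Q = nF(E° − E)/RT = 6×96500×(1.22 − 1.264)/(8.314×340) = -9.012, so Q = 1.22 × 10^-4.
With Q = [Al³⁺]^2/[Fe²⁺]^3 and the known concentrations, [Fe²⁺]^3 in the denominator gives [Fe²⁺] = 0.11 M.

0.11 M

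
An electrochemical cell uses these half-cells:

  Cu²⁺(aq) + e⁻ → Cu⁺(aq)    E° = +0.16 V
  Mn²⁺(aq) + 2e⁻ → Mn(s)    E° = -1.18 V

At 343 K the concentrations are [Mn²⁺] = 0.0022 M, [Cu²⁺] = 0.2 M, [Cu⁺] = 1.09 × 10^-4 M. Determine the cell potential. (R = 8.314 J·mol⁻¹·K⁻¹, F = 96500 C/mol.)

The Cu²⁺/Cu⁺ couple has the higher reduction potential and acts as the cathode, so E°_cell = +0.16 − (-1.18) = 1.34 V.
Balancing electrons gives n = 2; the reaction quotient is Q = [Mn²⁺]·[Cu⁺]^2/[Cu²⁺]^2 = 6.53 × 10^-10.
E = E° − (RT/nF) ln Q = 1.34 − (8.314×343)/(2×96500) × (-21.149) = 1.340 + 0.312 = 1.652 V.

1.65 V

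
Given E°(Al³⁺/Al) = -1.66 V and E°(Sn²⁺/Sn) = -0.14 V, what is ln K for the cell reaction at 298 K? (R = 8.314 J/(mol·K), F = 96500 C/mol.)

ln K = 355.2

E°_cell = -0.14 − (-1.66) = 1.52 V, with n = 6 electrons transferred.
At equilibrium E = 0, so the Nernst equation gives ln K = nFE°/RT = (6)(96500)(1.52)/((8.314)(298)) = 355.22.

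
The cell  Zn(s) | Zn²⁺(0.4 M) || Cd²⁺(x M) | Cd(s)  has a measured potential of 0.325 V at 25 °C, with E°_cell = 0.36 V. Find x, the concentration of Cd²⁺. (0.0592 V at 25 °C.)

0.026 M

From the Nernst equation, log Q = n(E° − E)/0.0592 = 2(0.36 − 0.325)/0.0592 = 1.182, so Q = 15.2.
With Q = [Zn²⁺]/[Cd²⁺] and the known concentrations, [Cd²⁺] in the denominator gives [Cd²⁺] = 0.026 M.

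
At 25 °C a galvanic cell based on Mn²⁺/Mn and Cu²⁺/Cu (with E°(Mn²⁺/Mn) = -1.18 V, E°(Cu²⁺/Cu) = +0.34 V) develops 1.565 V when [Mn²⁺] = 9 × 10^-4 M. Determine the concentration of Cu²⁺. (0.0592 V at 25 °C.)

0.03 M

From the Nernst equation, log Q = n(E° − E)/0.0592 = 2(1.52 − 1.565)/0.0592 = -1.520, so Q = 0.0302.
With Q = [Mn²⁺]/[Cu²⁺] and the known concentrations, [Cu²⁺] in the denominator gives [Cu²⁺] = 0.03 M.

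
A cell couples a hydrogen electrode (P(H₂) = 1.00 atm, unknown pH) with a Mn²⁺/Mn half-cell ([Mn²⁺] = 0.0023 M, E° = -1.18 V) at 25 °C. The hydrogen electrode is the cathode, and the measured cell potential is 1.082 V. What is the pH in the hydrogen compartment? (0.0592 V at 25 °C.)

E°_cell = 1.18 V and n = 2.
log Q = n(E° − E)/0.0592 = 2×(1.18 − 1.082)/0.0592 = 3.311.
With Q = [Mn²⁺]·P(H₂) / [H⁺]^2, solving for [H⁺] gives log[H⁺] = -2.975, so pH = 2.97.

pH = 2.97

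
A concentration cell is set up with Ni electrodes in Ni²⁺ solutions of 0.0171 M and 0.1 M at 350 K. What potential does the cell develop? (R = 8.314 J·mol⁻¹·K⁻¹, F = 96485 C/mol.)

0.027 V

Both half-cells are Ni²⁺/Ni, so E°_cell = 0. The concentrated side is the cathode; the cell reaction moves Ni²⁺ from high to low concentration with n = 2.
Q = [Ni²⁺]_dilute/[Ni²⁺]_conc = 0.0171/0.1 = 0.171.
E = 0 − (RT/nF) ln Q = −((8.314×350)/(2×96485))(-1.766) = 0.0266 V.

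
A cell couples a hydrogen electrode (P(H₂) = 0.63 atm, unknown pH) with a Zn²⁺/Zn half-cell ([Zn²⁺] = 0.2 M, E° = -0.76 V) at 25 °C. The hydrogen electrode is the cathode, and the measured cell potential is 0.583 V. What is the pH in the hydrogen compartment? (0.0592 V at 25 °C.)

pH = 3.44

E°_cell = 0.76 V and n = 2.
log Q = n(E° − E)/0.0592 = 2×(0.76 − 0.583)/0.0592 = 5.980.
With Q = [Zn²⁺]·P(H₂) / [H⁺]^2, solving for [H⁺] gives log[H⁺] = -3.440, so pH = 3.44.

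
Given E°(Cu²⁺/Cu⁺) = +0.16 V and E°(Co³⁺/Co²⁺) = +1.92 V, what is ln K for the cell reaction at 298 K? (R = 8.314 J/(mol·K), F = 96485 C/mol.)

ln K = 68.5

E°_cell = +1.92 − (+0.16) = 1.76 V, with n = 1 electron transferred.
At equilibrium E = 0, so the Nernst equation gives ln K = nFE°/RT = (1)(96485)(1.76)/((8.314)(298)) = 68.54.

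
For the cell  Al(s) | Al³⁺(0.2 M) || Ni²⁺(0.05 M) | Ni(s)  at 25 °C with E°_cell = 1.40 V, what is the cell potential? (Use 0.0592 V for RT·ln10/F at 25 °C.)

Balancing electrons gives n = 6; the reaction quotient is Q = [Al³⁺]^2/[Ni²⁺]^3 = 320.
At 25 °C, E = E° − (0.0592/n) log Q = 1.40 − (0.0592/6)(2.505) = 1.400 − 0.025 = 1.375 V.

1.38 V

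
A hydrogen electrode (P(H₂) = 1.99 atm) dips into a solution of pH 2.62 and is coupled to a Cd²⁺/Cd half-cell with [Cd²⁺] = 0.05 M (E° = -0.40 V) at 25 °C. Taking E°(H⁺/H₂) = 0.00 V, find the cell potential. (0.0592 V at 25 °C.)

The hydrogen couple is the cathode, so E°_cell = 0.40 V; n = 2.
[H⁺] = 10^(−2.62) = 0.0024 M, and Q = [Cd²⁺]·P(H₂) / [H⁺]^2 = 1.73 × 10^4.
E = E° − (0.0592/2) log Q = 0.40 − (0.0592/2)(4.238) = 0.275 V.

0.27 V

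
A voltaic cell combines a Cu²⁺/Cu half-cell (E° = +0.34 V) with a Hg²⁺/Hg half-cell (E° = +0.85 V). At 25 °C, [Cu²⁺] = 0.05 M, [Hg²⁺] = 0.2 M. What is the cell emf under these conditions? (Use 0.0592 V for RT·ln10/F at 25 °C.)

The Hg²⁺/Hg couple has the higher reduction potential and acts as the cathode, so E°_cell = +0.85 − (+0.34) = 0.51 V.
Balancing electrons gives n = 2; the reaction quotient is Q = [Cu²⁺]/[Hg²⁺] = 0.250.
At 25 °C, E = E° − (0.0592/n) log Q = 0.51 − (0.0592/2)(-0.602) = 0.510 + 0.018 = 0.528 V.

0.528 V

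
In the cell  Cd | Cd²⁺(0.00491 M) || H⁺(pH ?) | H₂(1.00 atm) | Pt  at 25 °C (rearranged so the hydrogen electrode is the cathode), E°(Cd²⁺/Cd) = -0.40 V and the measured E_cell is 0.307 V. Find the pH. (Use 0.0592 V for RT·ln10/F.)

E°_cell = 0.40 V and n = 2.
log Q = n(E° − E)/0.0592 = 2×(0.40 − 0.307)/0.0592 = 3.142.
With Q = [Cd²⁺]·P(H₂) / [H⁺]^2, solving for [H⁺] gives log[H⁺] = -2.725, so pH = 2.73.

pH = 2.73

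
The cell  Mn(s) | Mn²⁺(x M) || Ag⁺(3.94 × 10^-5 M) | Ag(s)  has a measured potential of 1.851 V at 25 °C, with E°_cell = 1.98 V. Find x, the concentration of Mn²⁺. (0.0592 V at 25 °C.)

3.5 × 10^-5 M

From the Nernst equation, log Q = n(E° − E)/0.0592 = 2(1.98 − 1.851)/0.0592 = 4.358, so Q = 2.28 × 10^4.
With Q = [Mn²⁺]/[Ag⁺]^2 and the known concentrations, [Mn²⁺] in the numerator gives [Mn²⁺] = 3.5 × 10^-5 M.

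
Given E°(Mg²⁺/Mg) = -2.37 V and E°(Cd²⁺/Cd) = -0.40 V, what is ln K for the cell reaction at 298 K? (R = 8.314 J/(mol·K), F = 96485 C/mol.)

E°_cell = -0.40 − (-2.37) = 1.97 V, with n = 2 electrons transferred.
At equilibrium E = 0, so the Nernst equation gives ln K = nFE°/RT = (2)(96485)(1.97)/((8.314)(298)) = 153.44.

ln K = 153.4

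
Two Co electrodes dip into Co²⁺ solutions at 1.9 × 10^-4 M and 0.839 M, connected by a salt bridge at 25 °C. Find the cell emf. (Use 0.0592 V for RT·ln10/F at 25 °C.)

Both half-cells are Co²⁺/Co, so E°_cell = 0. The concentrated side is the cathode; the cell reaction moves Co²⁺ from high to low concentration with n = 2.
Q = [Co²⁺]_dilute/[Co²⁺]_conc = 1.9 × 10^-4/0.839 = 2.26 × 10^-4.
E = 0 − (0.0592/2) log Q = −(0.0592/2)(-3.645) = 0.1079 V.

0.11 V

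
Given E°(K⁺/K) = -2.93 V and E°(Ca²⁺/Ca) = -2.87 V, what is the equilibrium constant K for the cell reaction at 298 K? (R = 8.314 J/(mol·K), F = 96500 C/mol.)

110

E°_cell = -2.87 − (-2.93) = 0.06 V, with n = 2 electrons transferred.
At equilibrium E = 0, so the Nernst equation gives ln K = nFE°/RT = (2)(96500)(0.06)/((8.314)(298)) = 4.67.
K = e^4.67 = 110.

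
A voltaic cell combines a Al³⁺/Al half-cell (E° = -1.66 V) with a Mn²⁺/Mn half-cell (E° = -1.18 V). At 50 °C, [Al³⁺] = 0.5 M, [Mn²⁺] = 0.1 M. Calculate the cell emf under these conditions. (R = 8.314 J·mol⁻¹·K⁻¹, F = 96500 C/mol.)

The Mn²⁺/Mn couple has the higher reduction potential and acts as the cathode, so E°_cell = -1.18 − (-1.66) = 0.48 V.
Balancing electrons gives n = 6; the reaction quotient is Q = [Al³⁺]^2/[Mn²⁺]^3 = 250.
E = E° − (RT/nF) ln Q = 0.48 − (8.314×323)/(6×96500) × (5.521) = 0.480 − 0.026 = 0.454 V.

0.454 V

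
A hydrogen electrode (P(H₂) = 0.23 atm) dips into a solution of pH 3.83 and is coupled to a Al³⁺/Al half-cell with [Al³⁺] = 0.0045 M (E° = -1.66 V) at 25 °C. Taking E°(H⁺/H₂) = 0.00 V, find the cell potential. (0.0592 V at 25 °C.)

1.50 V

The hydrogen couple is the cathode, so E°_cell = 1.66 V; n = 6.
[H⁺] = 10^(−3.83) = 1.5 × 10^-4 M, and Q = [Al³⁺]^2·P(H₂)^3 / [H⁺]^6 = 2.35 × 10^16.
E = E° − (0.0592/6) log Q = 1.66 − (0.0592/6)(16.372) = 1.498 V.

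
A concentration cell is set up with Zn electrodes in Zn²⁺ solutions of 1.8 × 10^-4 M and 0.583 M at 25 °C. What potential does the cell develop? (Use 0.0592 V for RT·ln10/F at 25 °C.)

Both half-cells are Zn²⁺/Zn, so E°_cell = 0. The concentrated side is the cathode; the cell reaction moves Zn²⁺ from high to low concentration with n = 2.
Q = [Zn²⁺]_dilute/[Zn²⁺]_conc = 1.8 × 10^-4/0.583 = 3.09 × 10^-4.
E = 0 − (0.0592/2) log Q = −(0.0592/2)(-3.510) = 0.1039 V.

0.10 V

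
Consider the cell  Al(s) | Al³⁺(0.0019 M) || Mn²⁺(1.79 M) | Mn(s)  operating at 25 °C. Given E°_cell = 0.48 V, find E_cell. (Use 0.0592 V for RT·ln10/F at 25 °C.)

0.541 V

Balancing electrons gives n = 6; the reaction quotient is Q = [Al³⁺]^2/[Mn²⁺]^3 = 6.29 × 10^-7.
At 25 °C, E = E° − (0.0592/n) log Q = 0.48 − (0.0592/6)(-6.201) = 0.480 + 0.061 = 0.541 V.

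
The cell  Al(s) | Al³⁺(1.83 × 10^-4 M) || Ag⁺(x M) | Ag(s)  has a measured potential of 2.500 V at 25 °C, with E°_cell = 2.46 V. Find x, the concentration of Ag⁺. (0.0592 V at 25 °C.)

0.27 M

From the Nernst equation, log Q = n(E° − E)/0.0592 = 3(2.46 − 2.500)/0.0592 = -2.027, so Q = 0.00940.
With Q = [Al³⁺]/[Ag⁺]^3 and the known concentrations, [Ag⁺]^3 in the denominator gives [Ag⁺] = 0.27 M.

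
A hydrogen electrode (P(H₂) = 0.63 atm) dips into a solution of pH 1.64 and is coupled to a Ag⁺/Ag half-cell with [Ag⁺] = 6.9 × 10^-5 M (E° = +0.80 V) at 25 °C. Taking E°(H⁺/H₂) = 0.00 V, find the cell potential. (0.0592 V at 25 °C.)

The Ag⁺/Ag couple is the cathode, so E°_cell = 0.80 V; n = 2.
[H⁺] = 10^(−1.64) = 0.023 M, and Q = [H⁺]^2 / ([Ag⁺]^2·P(H₂)) = 1.75 × 10^5.
E = E° − (0.0592/2) log Q = 0.80 − (0.0592/2)(5.243) = 0.645 V.

0.64 V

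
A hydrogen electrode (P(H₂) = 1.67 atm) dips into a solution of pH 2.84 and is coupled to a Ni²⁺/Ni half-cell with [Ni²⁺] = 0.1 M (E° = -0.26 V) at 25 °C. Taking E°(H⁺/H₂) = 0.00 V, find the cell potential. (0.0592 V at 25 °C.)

0.11 V

The hydrogen couple is the cathode, so E°_cell = 0.26 V; n = 2.
[H⁺] = 10^(−2.84) = 0.0014 M, and Q = [Ni²⁺]·P(H₂) / [H⁺]^2 = 7.99 × 10^4.
E = E° − (0.0592/2) log Q = 0.26 − (0.0592/2)(4.903) = 0.115 V.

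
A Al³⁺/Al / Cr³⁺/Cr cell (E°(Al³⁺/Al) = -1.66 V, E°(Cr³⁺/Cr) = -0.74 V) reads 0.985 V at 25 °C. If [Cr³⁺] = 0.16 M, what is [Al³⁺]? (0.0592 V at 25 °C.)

From the Nernst equation, log Q = n(E° − E)/0.0592 = 3(0.92 − 0.985)/0.0592 = -3.294, so Q = 5.08 × 10^-4.
With Q = [Al³⁺]/[Cr³⁺] and the known concentrations, [Al³⁺] in the numerator gives [Al³⁺] = 8.1 × 10^-5 M.

8.1 × 10^-5 M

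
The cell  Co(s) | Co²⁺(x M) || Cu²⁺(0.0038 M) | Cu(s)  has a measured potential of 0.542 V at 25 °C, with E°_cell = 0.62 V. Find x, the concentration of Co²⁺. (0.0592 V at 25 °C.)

1.6 M

From the Nernst equation, log Q = n(E° − E)/0.0592 = 2(0.62 − 0.542)/0.0592 = 2.635, so Q = 432.
With Q = [Co²⁺]/[Cu²⁺] and the known concentrations, [Co²⁺] in the numerator gives [Co²⁺] = 1.6 M.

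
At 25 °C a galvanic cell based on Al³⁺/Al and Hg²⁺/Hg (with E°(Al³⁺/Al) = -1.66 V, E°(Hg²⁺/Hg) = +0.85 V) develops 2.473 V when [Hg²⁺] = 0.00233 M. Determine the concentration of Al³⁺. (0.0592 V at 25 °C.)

0.0084 M

From the Nernst equation, log Q = n(E° − E)/0.0592 = 6(2.51 − 2.473)/0.0592 = 3.750, so Q = 5620.
With Q = [Al³⁺]^2/[Hg²⁺]^3 and the known concentrations, [Al³⁺]^2 in the numerator gives [Al³⁺] = 0.0084 M.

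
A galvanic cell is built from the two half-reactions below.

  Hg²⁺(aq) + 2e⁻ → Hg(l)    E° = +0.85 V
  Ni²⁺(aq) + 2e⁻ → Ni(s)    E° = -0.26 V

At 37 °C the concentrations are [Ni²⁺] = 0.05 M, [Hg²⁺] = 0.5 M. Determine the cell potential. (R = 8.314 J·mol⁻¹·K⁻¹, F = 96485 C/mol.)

1.14 V

The Hg²⁺/Hg couple has the higher reduction potential and acts as the cathode, so E°_cell = +0.85 − (-0.26) = 1.11 V.
Balancing electrons gives n = 2; the reaction quotient is Q = [Ni²⁺]/[Hg²⁺] = 0.100.
E = E° − (RT/nF) ln Q = 1.11 − (8.314×310)/(2×96485) × (-2.303) = 1.110 + 0.031 = 1.141 V.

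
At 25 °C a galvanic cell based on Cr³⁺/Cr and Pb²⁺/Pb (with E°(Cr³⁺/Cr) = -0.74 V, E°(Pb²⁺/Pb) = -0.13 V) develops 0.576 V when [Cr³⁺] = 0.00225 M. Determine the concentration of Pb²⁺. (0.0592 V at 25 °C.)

0.0012 M

From the Nernst equation, log Q = n(E° − E)/0.0592 = 6(0.61 − 0.576)/0.0592 = 3.446, so Q = 2790.
With Q = [Cr³⁺]^2/[Pb²⁺]^3 and the known concentrations, [Pb²⁺]^3 in the denominator gives [Pb²⁺] = 0.0012 M.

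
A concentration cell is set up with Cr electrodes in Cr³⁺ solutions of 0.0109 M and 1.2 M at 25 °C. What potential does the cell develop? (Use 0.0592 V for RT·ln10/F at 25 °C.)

Both half-cells are Cr³⁺/Cr, so E°_cell = 0. The concentrated side is the cathode; the cell reaction moves Cr³⁺ from high to low concentration with n = 3.
Q = [Cr³⁺]_dilute/[Cr³⁺]_conc = 0.0109/1.2 = 0.00908.
E = 0 − (0.0592/3) log Q = −(0.0592/3)(-2.042) = 0.0403 V.

0.040 V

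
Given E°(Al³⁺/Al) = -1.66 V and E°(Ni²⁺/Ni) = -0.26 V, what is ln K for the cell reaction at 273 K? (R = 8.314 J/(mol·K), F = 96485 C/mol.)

ln K = 357.1

E°_cell = -0.26 − (-1.66) = 1.40 V, with n = 6 electrons transferred.
At equilibrium E = 0, so the Nernst equation gives ln K = nFE°/RT = (6)(96485)(1.40)/((8.314)(273)) = 357.08.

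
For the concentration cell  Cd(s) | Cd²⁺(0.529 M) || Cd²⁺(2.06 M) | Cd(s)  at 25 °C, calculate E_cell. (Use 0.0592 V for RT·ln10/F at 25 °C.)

0.017 V

Both half-cells are Cd²⁺/Cd, so E°_cell = 0. The concentrated side is the cathode; the cell reaction moves Cd²⁺ from high to low concentration with n = 2.
Q = [Cd²⁺]_dilute/[Cd²⁺]_conc = 0.529/2.06 = 0.257.
E = 0 − (0.0592/2) log Q = −(0.0592/2)(-0.590) = 0.0175 V.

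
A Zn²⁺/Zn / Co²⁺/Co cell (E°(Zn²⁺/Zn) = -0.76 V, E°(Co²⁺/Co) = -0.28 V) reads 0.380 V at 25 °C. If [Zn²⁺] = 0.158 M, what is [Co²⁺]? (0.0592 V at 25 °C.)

From the Nernst equation, log Q = n(E° − E)/0.0592 = 2(0.48 − 0.380)/0.0592 = 3.378, so Q = 2390.
With Q = [Zn²⁺]/[Co²⁺] and the known concentrations, [Co²⁺] in the denominator gives [Co²⁺] = 6.6 × 10^-5 M.

6.6 × 10^-5 M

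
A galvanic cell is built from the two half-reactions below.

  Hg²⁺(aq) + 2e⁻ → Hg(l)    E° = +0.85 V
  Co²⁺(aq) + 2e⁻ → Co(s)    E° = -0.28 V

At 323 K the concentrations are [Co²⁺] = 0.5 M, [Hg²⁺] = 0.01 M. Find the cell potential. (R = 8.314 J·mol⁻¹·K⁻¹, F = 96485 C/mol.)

The Hg²⁺/Hg couple has the higher reduction potential and acts as the cathode, so E°_cell = +0.85 − (-0.28) = 1.13 V.
Balancing electrons gives n = 2; the reaction quotient is Q = [Co²⁺]/[Hg²⁺] = 50.0.
E = E° − (RT/nF) ln Q = 1.13 − (8.314×323)/(2×96485) × (3.912) = 1.130 − 0.054 = 1.076 V.

1.08 V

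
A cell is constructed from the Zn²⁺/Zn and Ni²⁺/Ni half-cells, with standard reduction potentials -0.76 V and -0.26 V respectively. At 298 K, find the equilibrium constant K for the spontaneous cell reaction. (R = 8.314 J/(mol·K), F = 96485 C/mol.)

E°_cell = -0.26 − (-0.76) = 0.50 V, with n = 2 electrons transferred.
At equilibrium E = 0, so the Nernst equation gives ln K = nFE°/RT = (2)(96485)(0.50)/((8.314)(298)) = 38.94.
K = e^38.94 = 8.2 × 10^16.

8.2 × 10^16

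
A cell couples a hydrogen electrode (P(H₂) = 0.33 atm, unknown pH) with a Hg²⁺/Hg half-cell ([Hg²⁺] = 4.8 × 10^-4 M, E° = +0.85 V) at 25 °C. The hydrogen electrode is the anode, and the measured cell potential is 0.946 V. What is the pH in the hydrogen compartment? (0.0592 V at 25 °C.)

E°_cell = 0.85 V and n = 2.
log Q = n(E° − E)/0.0592 = 2×(0.85 − 0.946)/0.0592 = -3.243.
With Q = [H⁺]^2 / ([Hg²⁺]·P(H₂)), solving for [H⁺] gives log[H⁺] = -3.522, so pH = 3.52.

pH = 3.52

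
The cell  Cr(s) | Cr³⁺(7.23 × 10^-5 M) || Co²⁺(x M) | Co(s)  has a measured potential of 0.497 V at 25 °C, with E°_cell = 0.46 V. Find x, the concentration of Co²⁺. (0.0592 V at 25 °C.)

0.031 M

From the Nernst equation, log Q = n(E° − E)/0.0592 = 6(0.46 − 0.497)/0.0592 = -3.750, so Q = 1.78 × 10^-4.
With Q = [Cr³⁺]^2/[Co²⁺]^3 and the known concentrations, [Co²⁺]^3 in the denominator gives [Co²⁺] = 0.031 M.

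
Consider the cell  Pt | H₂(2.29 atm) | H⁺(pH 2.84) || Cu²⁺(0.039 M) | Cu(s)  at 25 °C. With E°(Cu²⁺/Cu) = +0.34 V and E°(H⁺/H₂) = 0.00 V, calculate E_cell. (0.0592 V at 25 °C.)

0.48 V

The Cu²⁺/Cu couple is the cathode, so E°_cell = 0.34 V; n = 2.
[H⁺] = 10^(−2.84) = 0.0014 M, and Q = [H⁺]^2 / ([Cu²⁺]·P(H₂)) = 2.34 × 10^-5.
E = E° − (0.0592/2) log Q = 0.34 − (0.0592/2)(-4.631) = 0.477 V.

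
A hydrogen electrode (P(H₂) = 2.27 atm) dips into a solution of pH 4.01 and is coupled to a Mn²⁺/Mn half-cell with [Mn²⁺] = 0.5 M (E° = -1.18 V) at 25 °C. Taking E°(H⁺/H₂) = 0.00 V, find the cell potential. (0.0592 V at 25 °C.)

0.94 V

The hydrogen couple is the cathode, so E°_cell = 1.18 V; n = 2.
[H⁺] = 10^(−4.01) = 9.8 × 10^-5 M, and Q = [Mn²⁺]·P(H₂) / [H⁺]^2 = 1.19 × 10^8.
E = E° − (0.0592/2) log Q = 1.18 − (0.0592/2)(8.075) = 0.941 V.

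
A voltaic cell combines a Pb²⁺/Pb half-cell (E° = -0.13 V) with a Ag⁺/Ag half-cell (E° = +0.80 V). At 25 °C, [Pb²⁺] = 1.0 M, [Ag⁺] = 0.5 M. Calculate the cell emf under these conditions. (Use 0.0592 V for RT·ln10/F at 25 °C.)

0.912 V

The Ag⁺/Ag couple has the higher reduction potential and acts as the cathode, so E°_cell = +0.80 − (-0.13) = 0.93 V.
Balancing electrons gives n = 2; the reaction quotient is Q = [Pb²⁺]/[Ag⁺]^2 = 4.00.
At 25 °C, E = E° − (0.0592/n) log Q = 0.93 − (0.0592/2)(0.602) = 0.930 − 0.018 = 0.912 V.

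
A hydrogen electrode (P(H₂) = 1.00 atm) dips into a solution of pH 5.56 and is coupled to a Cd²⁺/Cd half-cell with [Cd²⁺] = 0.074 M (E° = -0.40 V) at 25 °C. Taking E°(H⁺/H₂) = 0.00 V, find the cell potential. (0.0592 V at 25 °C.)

0.10 V

The hydrogen couple is the cathode, so E°_cell = 0.40 V; n = 2.
[H⁺] = 10^(−5.56) = 2.8 × 10^-6 M, and Q = [Cd²⁺]·P(H₂) / [H⁺]^2 = 9.76 × 10^9.
E = E° − (0.0592/2) log Q = 0.40 − (0.0592/2)(9.989) = 0.104 V.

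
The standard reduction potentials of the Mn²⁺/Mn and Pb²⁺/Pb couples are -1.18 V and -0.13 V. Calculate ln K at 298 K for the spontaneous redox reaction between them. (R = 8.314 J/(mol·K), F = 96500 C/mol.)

ln K = 81.8

E°_cell = -0.13 − (-1.18) = 1.05 V, with n = 2 electrons transferred.
At equilibrium E = 0, so the Nernst equation gives ln K = nFE°/RT = (2)(96500)(1.05)/((8.314)(298)) = 81.79.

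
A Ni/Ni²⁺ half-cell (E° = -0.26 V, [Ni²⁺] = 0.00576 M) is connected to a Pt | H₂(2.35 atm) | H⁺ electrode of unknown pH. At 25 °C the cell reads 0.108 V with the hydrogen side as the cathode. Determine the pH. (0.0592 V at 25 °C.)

pH = 3.50

E°_cell = 0.26 V and n = 2.
log Q = n(E° − E)/0.0592 = 2×(0.26 − 0.108)/0.0592 = 5.135.
With Q = [Ni²⁺]·P(H₂) / [H⁺]^2, solving for [H⁺] gives log[H⁺] = -3.502, so pH = 3.50.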